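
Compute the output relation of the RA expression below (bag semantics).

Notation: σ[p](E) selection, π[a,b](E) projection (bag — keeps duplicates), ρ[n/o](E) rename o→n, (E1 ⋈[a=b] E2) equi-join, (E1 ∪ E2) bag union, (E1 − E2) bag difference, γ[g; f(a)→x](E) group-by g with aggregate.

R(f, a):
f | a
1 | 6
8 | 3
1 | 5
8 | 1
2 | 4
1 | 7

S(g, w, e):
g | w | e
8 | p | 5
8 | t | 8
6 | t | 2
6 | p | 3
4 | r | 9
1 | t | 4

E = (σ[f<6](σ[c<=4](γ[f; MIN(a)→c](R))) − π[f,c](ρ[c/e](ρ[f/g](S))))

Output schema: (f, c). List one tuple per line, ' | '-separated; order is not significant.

Subexpression sizes:
  R → 6
  γ[f; MIN(a)→c](R) → 3
  σ[c<=4](γ[f; MIN(a)→c](R)) → 2
  σ[f<6](σ[c<=4](γ[f; MIN(a)→c](R))) → 1
  S → 6
  ρ[f/g](S) → 6
  ρ[c/e](ρ[f/g](S)) → 6
  π[f,c](ρ[c/e](ρ[f/g](S))) → 6
  (σ[f<6](σ[c<=4](γ[f; MIN(a)→c](R))) − π[f,c](ρ[c/e](ρ[f/g](S)))) → 1

== RESULT ==
f | c
2 | 4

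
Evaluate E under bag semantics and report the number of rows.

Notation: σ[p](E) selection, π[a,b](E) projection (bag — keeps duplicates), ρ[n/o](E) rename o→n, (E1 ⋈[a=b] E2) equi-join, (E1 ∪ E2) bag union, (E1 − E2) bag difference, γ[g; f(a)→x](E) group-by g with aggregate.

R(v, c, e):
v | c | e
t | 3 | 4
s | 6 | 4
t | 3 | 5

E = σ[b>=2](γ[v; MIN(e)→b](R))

Subexpression sizes:
  R → 3
  γ[v; MIN(e)→b](R) → 2
  σ[b>=2](γ[v; MIN(e)→b](R)) → 2

|E| = 2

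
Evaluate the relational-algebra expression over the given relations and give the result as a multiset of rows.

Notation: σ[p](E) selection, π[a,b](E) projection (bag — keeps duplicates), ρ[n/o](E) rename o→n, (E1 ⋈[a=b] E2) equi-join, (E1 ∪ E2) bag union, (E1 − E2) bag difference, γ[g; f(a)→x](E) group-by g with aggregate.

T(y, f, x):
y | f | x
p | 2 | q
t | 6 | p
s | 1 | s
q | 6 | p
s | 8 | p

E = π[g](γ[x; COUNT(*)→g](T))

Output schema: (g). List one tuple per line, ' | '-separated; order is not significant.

Row counts bottom-up:
  T → 5
  γ[x; COUNT(*)→g](T) → 3
  π[g](γ[x; COUNT(*)→g](T)) → 3

== RESULT ==
g
1
1
3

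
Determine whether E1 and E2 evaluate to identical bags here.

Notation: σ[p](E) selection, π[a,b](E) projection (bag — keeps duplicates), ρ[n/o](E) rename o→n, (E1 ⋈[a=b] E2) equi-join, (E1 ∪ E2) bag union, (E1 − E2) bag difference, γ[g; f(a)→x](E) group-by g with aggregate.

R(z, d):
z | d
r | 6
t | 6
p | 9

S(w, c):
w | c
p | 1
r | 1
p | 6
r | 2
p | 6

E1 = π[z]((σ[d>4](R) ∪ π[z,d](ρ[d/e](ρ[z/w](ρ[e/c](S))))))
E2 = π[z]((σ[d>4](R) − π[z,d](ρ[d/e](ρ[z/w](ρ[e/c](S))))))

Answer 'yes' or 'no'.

E1 stepwise |·|:
  R → 3
  σ[d>4](R) → 3
  S → 5
  ρ[e/c](S) → 5
  ρ[z/w](ρ[e/c](S)) → 5
  ρ[d/e](ρ[z/w](ρ[e/c](S))) → 5
  π[z,d](ρ[d/e](ρ[z/w](ρ[e/c](S)))) → 5
  (σ[d>4](R) ∪ π[z,d](ρ[d/e](ρ[z/w](ρ[e/c](S))))) → 8
  π[z]((σ[d>4](R) ∪ π[z,d](ρ[d/e](ρ[z/w](ρ[e/c](S)))))) → 8
E2 stepwise |·|:
  R → 3
  σ[d>4](R) → 3
  S → 5
  ρ[e/c](S) → 5
  ρ[z/w](ρ[e/c](S)) → 5
  ρ[d/e](ρ[z/w](ρ[e/c](S))) → 5
  π[z,d](ρ[d/e](ρ[z/w](ρ[e/c](S)))) → 5
  (σ[d>4](R) − π[z,d](ρ[d/e](ρ[z/w](ρ[e/c](S))))) → 3
  π[z]((σ[d>4](R) − π[z,d](ρ[d/e](ρ[z/w](ρ[e/c](S)))))) → 3

E1 result:
z
p
p
p
p
r
r
r
t
E2 result:
z
p
r
t
Witness: ('p',) appears 4× in E1 but 1× in E2.

no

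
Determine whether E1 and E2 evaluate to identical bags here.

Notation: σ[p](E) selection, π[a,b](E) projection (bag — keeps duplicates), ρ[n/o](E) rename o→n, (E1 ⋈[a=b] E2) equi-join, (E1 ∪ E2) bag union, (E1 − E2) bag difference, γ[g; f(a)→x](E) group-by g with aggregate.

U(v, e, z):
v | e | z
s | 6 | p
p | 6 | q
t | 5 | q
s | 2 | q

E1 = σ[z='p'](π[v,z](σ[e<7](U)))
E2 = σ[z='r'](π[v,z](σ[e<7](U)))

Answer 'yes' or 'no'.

E1 row counts bottom-up:
  U → 4
  σ[e<7](U) → 4
  π[v,z](σ[e<7](U)) → 4
  σ[z='p'](π[v,z](σ[e<7](U))) → 1
E2 row counts bottom-up:
  U → 4
  σ[e<7](U) → 4
  π[v,z](σ[e<7](U)) → 4
  σ[z='r'](π[v,z](σ[e<7](U))) → 0

E1 result:
v | z
s | p
E2 result:
v | z
(0 rows)
Witness: ('s', 'p') appears 1× in E1 but 0× in E2.

no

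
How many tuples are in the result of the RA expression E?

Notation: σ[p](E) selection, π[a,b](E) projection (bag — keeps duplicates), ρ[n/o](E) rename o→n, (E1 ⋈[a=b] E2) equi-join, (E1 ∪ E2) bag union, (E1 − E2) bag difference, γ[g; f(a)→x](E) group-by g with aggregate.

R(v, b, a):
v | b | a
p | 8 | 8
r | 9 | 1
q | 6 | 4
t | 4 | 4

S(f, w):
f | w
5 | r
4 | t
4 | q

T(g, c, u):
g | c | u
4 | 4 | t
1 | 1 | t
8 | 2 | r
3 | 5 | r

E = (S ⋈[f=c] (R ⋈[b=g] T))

Stepwise |·|:
  S → 3
  R → 4
  T → 4
  (R ⋈[b=g] T) → 2
  (S ⋈[f=c] (R ⋈[b=g] T)) → 2

|E| = 2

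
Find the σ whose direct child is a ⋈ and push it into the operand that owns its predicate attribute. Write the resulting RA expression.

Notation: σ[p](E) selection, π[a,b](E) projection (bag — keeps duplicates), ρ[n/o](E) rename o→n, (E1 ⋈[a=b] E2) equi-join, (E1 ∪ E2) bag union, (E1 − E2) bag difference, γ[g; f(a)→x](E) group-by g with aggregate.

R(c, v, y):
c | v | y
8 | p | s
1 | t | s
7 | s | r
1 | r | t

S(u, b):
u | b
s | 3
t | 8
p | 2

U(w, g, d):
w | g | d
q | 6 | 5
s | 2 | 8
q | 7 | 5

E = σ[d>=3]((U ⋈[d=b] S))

σ filters on d, owned by the left side.
E' = (σ[d>=3](U) ⋈[d=b] S)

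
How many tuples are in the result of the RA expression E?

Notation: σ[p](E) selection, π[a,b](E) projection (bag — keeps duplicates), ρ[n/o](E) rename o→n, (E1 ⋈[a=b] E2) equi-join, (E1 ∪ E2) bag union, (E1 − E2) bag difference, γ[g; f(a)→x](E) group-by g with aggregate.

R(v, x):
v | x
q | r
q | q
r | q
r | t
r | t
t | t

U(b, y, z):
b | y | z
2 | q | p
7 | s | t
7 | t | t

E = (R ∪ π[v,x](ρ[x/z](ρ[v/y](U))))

Subexpression sizes:
  R → 6
  U → 3
  ρ[v/y](U) → 3
  ρ[x/z](ρ[v/y](U)) → 3
  π[v,x](ρ[x/z](ρ[v/y](U))) → 3
  (R ∪ π[v,x](ρ[x/z](ρ[v/y](U)))) → 9

|E| = 9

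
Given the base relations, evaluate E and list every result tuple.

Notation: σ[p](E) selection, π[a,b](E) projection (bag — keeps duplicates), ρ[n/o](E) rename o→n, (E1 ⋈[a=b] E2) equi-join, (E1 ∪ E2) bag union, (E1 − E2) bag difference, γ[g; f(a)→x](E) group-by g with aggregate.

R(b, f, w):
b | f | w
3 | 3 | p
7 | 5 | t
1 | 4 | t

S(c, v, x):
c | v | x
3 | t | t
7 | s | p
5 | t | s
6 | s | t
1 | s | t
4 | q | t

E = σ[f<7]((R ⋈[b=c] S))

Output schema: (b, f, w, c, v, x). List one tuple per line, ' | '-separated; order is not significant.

Stepwise |·|:
  R → 3
  S → 6
  (R ⋈[b=c] S) → 3
  σ[f<7]((R ⋈[b=c] S)) → 3

== RESULT ==
b | f | w | c | v | x
1 | 4 | t | 1 | s | t
3 | 3 | p | 3 | t | t
7 | 5 | t | 7 | s | p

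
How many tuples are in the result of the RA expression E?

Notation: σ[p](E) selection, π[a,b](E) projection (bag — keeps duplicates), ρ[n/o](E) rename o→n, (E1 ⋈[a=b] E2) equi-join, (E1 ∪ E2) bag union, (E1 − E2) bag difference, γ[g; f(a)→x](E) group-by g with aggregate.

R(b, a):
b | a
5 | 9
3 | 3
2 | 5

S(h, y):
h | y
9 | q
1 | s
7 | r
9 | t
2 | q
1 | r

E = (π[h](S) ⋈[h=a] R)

Subexpression sizes:
  S → 6
  π[h](S) → 6
  R → 3
  (π[h](S) ⋈[h=a] R) → 2

|E| = 2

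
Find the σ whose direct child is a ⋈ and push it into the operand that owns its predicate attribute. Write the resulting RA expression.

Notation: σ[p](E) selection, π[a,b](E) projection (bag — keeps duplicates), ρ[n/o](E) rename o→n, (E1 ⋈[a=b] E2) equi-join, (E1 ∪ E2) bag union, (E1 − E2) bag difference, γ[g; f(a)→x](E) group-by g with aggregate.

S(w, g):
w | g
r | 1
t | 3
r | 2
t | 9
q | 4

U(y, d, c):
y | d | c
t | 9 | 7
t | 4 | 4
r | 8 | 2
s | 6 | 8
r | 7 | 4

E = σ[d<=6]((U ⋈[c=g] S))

σ filters on d, owned by the left side.
E' = (σ[d<=6](U) ⋈[c=g] S)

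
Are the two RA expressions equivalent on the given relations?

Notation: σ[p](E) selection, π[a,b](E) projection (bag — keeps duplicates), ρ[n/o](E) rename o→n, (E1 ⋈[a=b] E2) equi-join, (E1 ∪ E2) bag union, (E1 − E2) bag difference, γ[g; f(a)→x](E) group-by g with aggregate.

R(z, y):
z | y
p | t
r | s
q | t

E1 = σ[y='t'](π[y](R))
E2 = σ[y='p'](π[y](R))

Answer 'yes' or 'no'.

E1 stepwise |·|:
  R → 3
  π[y](R) → 3
  σ[y='t'](π[y](R)) → 2
E2 stepwise |·|:
  R → 3
  π[y](R) → 3
  σ[y='p'](π[y](R)) → 0

E1 result:
y
t
t
E2 result:
y
(0 rows)
Witness: ('t',) appears 2× in E1 but 0× in E2.

no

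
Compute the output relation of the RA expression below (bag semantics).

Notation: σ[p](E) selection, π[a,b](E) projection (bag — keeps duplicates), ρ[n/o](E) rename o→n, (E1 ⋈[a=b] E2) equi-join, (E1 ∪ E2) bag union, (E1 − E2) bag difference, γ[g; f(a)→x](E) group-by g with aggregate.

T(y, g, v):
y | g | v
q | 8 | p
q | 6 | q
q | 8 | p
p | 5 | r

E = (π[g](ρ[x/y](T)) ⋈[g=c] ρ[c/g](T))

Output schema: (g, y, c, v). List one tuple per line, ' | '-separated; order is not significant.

Subexpression sizes:
  T → 4
  ρ[x/y](T) → 4
  π[g](ρ[x/y](T)) → 4
  T → 4
  ρ[c/g](T) → 4
  (π[g](ρ[x/y](T)) ⋈[g=c] ρ[c/g](T)) → 6

== RESULT ==
g | y | c | v
5 | p | 5 | r
6 | q | 6 | q
8 | q | 8 | p
8 | q | 8 | p
8 | q | 8 | p
8 | q | 8 | p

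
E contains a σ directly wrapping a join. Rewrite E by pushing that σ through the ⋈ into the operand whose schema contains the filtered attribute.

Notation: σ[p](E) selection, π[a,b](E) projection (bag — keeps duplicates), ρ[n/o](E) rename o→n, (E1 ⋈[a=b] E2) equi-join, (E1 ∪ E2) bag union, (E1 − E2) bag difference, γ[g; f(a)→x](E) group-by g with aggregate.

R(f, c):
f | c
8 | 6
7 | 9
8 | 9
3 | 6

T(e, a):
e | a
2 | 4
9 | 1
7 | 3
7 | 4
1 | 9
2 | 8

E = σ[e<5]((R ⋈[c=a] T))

σ filters on e, owned by the right side.
E' = (R ⋈[c=a] σ[e<5](T))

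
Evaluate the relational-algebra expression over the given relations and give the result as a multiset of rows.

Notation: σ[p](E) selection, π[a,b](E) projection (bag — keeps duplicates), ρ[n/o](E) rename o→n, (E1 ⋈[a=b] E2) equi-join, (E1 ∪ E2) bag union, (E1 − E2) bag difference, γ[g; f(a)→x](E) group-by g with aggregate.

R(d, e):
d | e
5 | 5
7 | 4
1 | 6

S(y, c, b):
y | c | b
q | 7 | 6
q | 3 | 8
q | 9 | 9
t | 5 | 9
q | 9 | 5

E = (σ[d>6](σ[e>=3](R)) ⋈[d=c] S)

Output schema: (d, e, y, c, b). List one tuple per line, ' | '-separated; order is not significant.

Per-node cardinality:
  R → 3
  σ[e>=3](R) → 3
  σ[d>6](σ[e>=3](R)) → 1
  S → 5
  (σ[d>6](σ[e>=3](R)) ⋈[d=c] S) → 1

== RESULT ==
d | e | y | c | b
7 | 4 | q | 7 | 6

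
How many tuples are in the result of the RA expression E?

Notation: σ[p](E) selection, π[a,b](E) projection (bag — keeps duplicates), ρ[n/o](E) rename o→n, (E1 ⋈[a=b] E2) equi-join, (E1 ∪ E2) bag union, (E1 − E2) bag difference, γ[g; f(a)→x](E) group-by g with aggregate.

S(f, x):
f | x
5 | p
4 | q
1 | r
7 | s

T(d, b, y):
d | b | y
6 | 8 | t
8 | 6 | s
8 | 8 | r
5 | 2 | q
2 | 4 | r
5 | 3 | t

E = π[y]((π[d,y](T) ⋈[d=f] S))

Stepwise |·|:
  T → 6
  π[d,y](T) → 6
  S → 4
  (π[d,y](T) ⋈[d=f] S) → 2
  π[y]((π[d,y](T) ⋈[d=f] S)) → 2

|E| = 2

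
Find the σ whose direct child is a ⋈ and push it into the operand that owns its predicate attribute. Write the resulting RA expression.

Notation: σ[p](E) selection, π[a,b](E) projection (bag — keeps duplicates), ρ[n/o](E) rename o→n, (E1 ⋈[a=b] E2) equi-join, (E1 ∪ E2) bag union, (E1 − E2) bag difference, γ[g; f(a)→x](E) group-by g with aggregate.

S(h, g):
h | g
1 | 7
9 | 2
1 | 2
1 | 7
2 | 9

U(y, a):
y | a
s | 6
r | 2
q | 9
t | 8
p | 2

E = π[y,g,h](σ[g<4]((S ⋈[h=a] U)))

σ filters on g, owned by the left side.
E' = π[y,g,h]((σ[g<4](S) ⋈[h=a] U))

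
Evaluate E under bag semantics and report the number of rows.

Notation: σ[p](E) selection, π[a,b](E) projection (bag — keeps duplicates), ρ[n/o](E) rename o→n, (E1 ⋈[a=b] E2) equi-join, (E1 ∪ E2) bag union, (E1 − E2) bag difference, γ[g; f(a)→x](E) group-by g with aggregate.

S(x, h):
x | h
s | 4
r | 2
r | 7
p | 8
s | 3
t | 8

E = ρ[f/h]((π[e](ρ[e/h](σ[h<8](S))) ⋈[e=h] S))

Row counts bottom-up:
  S → 6
  σ[h<8](S) → 4
  ρ[e/h](σ[h<8](S)) → 4
  π[e](ρ[e/h](σ[h<8](S))) → 4
  S → 6
  (π[e](ρ[e/h](σ[h<8](S))) ⋈[e=h] S) → 4
  ρ[f/h]((π[e](ρ[e/h](σ[h<8](S))) ⋈[e=h] S)) → 4

|E| = 4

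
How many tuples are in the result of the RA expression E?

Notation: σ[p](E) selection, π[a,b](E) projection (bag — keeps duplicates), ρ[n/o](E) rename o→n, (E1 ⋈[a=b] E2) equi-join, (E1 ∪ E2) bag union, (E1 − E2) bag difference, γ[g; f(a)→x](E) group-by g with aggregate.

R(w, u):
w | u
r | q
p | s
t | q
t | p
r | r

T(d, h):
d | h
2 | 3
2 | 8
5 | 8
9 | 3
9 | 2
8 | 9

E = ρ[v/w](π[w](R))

Row counts bottom-up:
  R → 5
  π[w](R) → 5
  ρ[v/w](π[w](R)) → 5

|E| = 5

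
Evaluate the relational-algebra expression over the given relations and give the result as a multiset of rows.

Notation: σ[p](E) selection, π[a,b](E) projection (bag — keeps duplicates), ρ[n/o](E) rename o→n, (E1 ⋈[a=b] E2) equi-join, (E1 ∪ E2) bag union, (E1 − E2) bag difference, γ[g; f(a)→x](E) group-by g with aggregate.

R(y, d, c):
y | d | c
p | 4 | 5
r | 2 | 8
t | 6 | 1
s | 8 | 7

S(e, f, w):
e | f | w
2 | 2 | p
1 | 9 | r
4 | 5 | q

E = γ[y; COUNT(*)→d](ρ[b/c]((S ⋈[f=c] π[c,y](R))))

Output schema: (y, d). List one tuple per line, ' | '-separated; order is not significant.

Subexpression sizes:
  S → 3
  R → 4
  π[c,y](R) → 4
  (S ⋈[f=c] π[c,y](R)) → 1
  ρ[b/c]((S ⋈[f=c] π[c,y](R))) → 1
  γ[y; COUNT(*)→d](ρ[b/c]((S ⋈[f=c] π[c,y](R)))) → 1

== RESULT ==
y | d
p | 1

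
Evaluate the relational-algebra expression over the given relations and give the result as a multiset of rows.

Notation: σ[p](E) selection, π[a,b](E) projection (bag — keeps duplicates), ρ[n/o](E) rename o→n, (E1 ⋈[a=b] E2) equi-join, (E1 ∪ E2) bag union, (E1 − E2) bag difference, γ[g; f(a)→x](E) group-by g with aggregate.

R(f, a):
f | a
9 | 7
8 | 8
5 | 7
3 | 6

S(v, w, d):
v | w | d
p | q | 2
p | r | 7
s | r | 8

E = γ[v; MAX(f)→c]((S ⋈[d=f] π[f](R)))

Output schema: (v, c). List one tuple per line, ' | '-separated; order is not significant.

Per-node cardinality:
  S → 3
  R → 4
  π[f](R) → 4
  (S ⋈[d=f] π[f](R)) → 1
  γ[v; MAX(f)→c]((S ⋈[d=f] π[f](R))) → 1

== RESULT ==
v | c
s | 8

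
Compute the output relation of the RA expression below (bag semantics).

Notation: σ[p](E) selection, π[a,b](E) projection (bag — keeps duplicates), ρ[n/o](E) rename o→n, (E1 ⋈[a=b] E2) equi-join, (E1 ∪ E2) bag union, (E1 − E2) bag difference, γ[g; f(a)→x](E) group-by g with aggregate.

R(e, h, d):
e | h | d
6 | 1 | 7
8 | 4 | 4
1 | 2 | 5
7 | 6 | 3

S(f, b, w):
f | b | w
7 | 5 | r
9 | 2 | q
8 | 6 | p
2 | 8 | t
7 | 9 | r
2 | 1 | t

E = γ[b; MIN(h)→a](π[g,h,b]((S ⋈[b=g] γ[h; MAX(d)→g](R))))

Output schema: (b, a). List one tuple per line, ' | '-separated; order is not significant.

Subexpression sizes:
  S → 6
  R → 4
  γ[h; MAX(d)→g](R) → 4
  (S ⋈[b=g] γ[h; MAX(d)→g](R)) → 1
  π[g,h,b]((S ⋈[b=g] γ[h; MAX(d)→g](R))) → 1
  γ[b; MIN(h)→a](π[g,h,b]((S ⋈[b=g] γ[h; MAX(d)→g](R)))) → 1

== RESULT ==
b | a
5 | 2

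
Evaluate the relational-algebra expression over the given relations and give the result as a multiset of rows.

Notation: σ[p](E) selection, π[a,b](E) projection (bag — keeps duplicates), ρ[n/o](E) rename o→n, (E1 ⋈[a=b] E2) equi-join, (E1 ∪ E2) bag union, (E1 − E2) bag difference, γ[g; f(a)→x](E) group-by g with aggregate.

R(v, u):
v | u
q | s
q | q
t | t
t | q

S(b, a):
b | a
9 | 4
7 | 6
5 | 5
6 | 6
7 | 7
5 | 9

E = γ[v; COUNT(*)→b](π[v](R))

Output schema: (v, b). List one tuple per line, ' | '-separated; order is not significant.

Subexpression sizes:
  R → 4
  π[v](R) → 4
  γ[v; COUNT(*)→b](π[v](R)) → 2

== RESULT ==
v | b
q | 2
t | 2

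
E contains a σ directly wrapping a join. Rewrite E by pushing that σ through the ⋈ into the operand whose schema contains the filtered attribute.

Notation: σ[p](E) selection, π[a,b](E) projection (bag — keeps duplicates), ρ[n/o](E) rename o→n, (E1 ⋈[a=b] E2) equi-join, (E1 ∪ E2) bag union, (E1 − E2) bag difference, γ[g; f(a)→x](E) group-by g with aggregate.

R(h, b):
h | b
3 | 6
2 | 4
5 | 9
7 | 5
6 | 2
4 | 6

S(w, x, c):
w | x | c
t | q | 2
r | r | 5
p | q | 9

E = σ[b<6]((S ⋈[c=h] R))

σ filters on b, owned by the right side.
E' = (S ⋈[c=h] σ[b<6](R))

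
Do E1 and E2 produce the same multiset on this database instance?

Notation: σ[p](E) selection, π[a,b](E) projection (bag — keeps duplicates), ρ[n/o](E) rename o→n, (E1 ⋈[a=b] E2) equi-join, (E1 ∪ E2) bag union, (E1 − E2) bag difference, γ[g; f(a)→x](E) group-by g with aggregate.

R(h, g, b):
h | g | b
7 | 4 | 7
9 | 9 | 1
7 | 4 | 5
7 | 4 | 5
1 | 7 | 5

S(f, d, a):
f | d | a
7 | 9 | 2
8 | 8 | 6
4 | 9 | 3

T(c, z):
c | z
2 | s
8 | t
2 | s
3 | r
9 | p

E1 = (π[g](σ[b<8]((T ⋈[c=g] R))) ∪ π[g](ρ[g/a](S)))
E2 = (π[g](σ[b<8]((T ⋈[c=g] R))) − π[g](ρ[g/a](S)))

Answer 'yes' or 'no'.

E1 per-node cardinality:
  T → 5
  R → 5
  (T ⋈[c=g] R) → 1
  σ[b<8]((T ⋈[c=g] R)) → 1
  π[g](σ[b<8]((T ⋈[c=g] R))) → 1
  S → 3
  ρ[g/a](S) → 3
  π[g](ρ[g/a](S)) → 3
  (π[g](σ[b<8]((T ⋈[c=g] R))) ∪ π[g](ρ[g/a](S))) → 4
E2 per-node cardinality:
  T → 5
  R → 5
  (T ⋈[c=g] R) → 1
  σ[b<8]((T ⋈[c=g] R)) → 1
  π[g](σ[b<8]((T ⋈[c=g] R))) → 1
  S → 3
  ρ[g/a](S) → 3
  π[g](ρ[g/a](S)) → 3
  (π[g](σ[b<8]((T ⋈[c=g] R))) − π[g](ρ[g/a](S))) → 1

E1 result:
g
2
3
6
9
E2 result:
g
9
Witness: (6,) appears 1× in E1 but 0× in E2.

no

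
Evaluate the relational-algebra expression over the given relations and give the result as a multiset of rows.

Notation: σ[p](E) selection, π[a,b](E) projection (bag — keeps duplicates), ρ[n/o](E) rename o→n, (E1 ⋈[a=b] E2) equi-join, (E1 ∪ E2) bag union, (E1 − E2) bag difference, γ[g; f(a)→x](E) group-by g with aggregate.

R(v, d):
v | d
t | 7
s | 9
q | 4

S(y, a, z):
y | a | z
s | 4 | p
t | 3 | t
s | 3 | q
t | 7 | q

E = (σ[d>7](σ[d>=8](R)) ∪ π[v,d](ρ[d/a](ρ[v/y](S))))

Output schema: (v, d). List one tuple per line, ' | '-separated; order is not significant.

Per-node cardinality:
  R → 3
  σ[d>=8](R) → 1
  σ[d>7](σ[d>=8](R)) → 1
  S → 4
  ρ[v/y](S) → 4
  ρ[d/a](ρ[v/y](S)) → 4
  π[v,d](ρ[d/a](ρ[v/y](S))) → 4
  (σ[d>7](σ[d>=8](R)) ∪ π[v,d](ρ[d/a](ρ[v/y](S)))) → 5

== RESULT ==
v | d
s | 3
s | 4
s | 9
t | 3
t | 7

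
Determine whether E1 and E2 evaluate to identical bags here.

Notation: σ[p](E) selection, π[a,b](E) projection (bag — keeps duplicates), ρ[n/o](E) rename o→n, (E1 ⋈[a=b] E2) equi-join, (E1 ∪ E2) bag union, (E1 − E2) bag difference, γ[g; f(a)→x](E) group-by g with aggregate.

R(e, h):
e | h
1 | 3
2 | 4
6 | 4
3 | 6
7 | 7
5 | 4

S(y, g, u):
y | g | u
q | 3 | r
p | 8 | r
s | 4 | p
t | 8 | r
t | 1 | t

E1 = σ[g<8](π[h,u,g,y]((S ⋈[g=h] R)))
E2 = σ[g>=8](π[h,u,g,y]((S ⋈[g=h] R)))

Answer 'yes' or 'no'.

E1 subexpression sizes:
  S → 5
  R → 6
  (S ⋈[g=h] R) → 4
  π[h,u,g,y]((S ⋈[g=h] R)) → 4
  σ[g<8](π[h,u,g,y]((S ⋈[g=h] R))) → 4
E2 subexpression sizes:
  S → 5
  R → 6
  (S ⋈[g=h] R) → 4
  π[h,u,g,y]((S ⋈[g=h] R)) → 4
  σ[g>=8](π[h,u,g,y]((S ⋈[g=h] R))) → 0

E1 result:
h | u | g | y
3 | r | 3 | q
4 | p | 4 | s
4 | p | 4 | s
4 | p | 4 | s
E2 result:
h | u | g | y
(0 rows)
Witness: (4, 'p', 4, 's') appears 3× in E1 but 0× in E2.

no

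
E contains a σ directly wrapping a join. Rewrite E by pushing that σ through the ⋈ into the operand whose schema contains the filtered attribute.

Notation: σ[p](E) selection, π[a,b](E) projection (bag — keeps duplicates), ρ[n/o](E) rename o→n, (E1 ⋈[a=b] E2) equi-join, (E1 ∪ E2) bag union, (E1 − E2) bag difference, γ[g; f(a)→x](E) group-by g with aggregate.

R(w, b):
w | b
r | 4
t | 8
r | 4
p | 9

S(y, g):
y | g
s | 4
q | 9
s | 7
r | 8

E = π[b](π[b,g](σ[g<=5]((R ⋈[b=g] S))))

σ filters on g, owned by the right side.
E' = π[b](π[b,g]((R ⋈[b=g] σ[g<=5](S))))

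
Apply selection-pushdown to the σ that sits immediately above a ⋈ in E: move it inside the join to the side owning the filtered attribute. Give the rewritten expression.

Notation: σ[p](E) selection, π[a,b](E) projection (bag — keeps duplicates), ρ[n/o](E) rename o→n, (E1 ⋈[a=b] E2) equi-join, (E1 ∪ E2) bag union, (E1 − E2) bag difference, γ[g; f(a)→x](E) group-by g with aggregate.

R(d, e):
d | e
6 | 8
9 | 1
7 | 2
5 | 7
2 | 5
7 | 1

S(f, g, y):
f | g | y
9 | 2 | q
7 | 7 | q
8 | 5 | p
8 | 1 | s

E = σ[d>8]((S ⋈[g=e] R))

σ filters on d, owned by the right side.
E' = (S ⋈[g=e] σ[d>8](R))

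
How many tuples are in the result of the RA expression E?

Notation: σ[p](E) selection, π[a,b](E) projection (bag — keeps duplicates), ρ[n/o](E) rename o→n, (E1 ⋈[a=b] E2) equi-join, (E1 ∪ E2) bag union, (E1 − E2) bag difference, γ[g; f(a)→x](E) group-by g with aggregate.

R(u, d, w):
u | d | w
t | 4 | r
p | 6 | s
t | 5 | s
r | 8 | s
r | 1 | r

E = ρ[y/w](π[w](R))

Stepwise |·|:
  R → 5
  π[w](R) → 5
  ρ[y/w](π[w](R)) → 5

|E| = 5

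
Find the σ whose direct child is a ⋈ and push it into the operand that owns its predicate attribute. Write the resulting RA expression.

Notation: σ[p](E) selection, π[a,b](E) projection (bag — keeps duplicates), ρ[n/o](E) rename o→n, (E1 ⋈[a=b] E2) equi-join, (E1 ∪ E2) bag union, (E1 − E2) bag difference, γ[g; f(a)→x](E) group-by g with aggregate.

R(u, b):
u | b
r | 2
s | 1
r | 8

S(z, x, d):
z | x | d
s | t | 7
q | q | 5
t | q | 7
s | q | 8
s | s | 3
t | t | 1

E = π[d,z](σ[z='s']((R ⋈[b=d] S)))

σ filters on z, owned by the right side.
E' = π[d,z]((R ⋈[b=d] σ[z='s'](S)))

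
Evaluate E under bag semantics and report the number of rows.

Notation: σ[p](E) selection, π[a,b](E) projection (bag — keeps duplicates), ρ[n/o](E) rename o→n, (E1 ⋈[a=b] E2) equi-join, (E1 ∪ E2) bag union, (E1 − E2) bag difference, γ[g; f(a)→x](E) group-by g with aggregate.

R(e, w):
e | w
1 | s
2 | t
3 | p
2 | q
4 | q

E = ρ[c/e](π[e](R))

Stepwise |·|:
  R → 5
  π[e](R) → 5
  ρ[c/e](π[e](R)) → 5

|E| = 5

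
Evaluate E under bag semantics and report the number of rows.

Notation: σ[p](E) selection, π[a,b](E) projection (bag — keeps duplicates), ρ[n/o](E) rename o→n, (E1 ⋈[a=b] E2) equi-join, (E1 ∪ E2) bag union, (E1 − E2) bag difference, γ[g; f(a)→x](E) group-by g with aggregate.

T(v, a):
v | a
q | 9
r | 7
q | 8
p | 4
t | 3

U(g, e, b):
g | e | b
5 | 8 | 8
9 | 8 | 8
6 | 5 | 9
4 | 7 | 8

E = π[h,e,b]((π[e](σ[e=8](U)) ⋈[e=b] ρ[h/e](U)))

Row counts bottom-up:
  U → 4
  σ[e=8](U) → 2
  π[e](σ[e=8](U)) → 2
  U → 4
  ρ[h/e](U) → 4
  (π[e](σ[e=8](U)) ⋈[e=b] ρ[h/e](U)) → 6
  π[h,e,b]((π[e](σ[e=8](U)) ⋈[e=b] ρ[h/e](U))) → 6

|E| = 6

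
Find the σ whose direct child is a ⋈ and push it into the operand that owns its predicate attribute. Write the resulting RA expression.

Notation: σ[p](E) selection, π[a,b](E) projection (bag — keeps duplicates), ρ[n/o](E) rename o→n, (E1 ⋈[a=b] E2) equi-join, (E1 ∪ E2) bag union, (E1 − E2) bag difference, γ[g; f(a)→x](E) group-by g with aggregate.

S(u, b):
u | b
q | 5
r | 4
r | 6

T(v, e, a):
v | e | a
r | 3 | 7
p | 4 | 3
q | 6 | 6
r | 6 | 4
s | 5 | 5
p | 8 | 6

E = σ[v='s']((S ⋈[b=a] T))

σ filters on v, owned by the right side.
E' = (S ⋈[b=a] σ[v='s'](T))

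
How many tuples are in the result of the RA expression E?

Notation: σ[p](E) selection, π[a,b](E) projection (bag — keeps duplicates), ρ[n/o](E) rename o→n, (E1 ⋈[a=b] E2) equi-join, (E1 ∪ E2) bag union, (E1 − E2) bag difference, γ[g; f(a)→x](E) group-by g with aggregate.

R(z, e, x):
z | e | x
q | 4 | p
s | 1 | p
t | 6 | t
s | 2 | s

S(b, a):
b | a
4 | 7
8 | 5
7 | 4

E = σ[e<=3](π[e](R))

Stepwise |·|:
  R → 4
  π[e](R) → 4
  σ[e<=3](π[e](R)) → 2

|E| = 2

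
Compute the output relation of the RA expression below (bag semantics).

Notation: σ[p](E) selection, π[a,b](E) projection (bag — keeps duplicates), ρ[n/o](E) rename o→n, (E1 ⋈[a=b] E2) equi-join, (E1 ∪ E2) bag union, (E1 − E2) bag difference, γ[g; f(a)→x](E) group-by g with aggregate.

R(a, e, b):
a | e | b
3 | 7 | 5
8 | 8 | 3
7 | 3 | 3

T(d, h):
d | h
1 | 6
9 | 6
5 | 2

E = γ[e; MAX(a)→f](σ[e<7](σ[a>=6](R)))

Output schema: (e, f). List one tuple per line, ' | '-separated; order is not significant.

Row counts bottom-up:
  R → 3
  σ[a>=6](R) → 2
  σ[e<7](σ[a>=6](R)) → 1
  γ[e; MAX(a)→f](σ[e<7](σ[a>=6](R))) → 1

== RESULT ==
e | f
3 | 7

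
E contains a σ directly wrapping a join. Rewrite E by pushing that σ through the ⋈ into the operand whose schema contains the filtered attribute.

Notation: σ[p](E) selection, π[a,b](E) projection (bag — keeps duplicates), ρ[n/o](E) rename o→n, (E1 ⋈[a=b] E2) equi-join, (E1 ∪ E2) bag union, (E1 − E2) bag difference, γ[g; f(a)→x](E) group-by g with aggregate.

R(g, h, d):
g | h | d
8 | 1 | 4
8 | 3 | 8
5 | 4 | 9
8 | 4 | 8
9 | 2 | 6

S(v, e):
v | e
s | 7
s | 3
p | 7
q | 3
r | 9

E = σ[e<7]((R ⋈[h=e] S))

σ filters on e, owned by the right side.
E' = (R ⋈[h=e] σ[e<7](S))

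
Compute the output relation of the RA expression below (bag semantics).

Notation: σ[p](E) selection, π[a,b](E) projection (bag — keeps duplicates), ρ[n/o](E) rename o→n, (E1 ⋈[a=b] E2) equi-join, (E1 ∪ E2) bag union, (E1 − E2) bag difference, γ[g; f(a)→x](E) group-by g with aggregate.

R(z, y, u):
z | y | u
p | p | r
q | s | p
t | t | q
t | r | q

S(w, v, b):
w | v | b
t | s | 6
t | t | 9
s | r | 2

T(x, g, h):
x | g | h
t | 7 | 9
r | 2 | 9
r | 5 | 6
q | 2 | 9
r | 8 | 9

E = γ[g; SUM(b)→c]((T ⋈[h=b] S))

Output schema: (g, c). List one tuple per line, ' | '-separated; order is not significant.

Stepwise |·|:
  T → 5
  S → 3
  (T ⋈[h=b] S) → 5
  γ[g; SUM(b)→c]((T ⋈[h=b] S)) → 4

== RESULT ==
g | c
2 | 18
5 | 6
7 | 9
8 | 9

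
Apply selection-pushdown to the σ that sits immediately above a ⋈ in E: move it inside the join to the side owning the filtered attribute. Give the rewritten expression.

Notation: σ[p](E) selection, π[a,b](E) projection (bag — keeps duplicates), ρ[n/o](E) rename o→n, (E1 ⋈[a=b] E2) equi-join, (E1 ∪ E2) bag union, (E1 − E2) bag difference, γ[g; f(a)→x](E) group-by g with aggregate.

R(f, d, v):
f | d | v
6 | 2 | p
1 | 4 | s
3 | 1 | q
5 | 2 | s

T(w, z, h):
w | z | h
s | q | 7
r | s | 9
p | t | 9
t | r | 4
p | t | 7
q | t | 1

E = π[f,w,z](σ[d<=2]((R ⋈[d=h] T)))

σ filters on d, owned by the left side.
E' = π[f,w,z]((σ[d<=2](R) ⋈[d=h] T))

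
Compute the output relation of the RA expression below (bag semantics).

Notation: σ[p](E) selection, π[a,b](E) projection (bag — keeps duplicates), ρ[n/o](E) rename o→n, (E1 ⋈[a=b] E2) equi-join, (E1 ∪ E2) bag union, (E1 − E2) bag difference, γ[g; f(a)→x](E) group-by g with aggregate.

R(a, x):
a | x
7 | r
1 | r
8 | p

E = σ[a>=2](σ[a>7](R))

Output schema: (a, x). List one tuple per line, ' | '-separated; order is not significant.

Stepwise |·|:
  R → 3
  σ[a>7](R) → 1
  σ[a>=2](σ[a>7](R)) → 1

== RESULT ==
a | x
8 | p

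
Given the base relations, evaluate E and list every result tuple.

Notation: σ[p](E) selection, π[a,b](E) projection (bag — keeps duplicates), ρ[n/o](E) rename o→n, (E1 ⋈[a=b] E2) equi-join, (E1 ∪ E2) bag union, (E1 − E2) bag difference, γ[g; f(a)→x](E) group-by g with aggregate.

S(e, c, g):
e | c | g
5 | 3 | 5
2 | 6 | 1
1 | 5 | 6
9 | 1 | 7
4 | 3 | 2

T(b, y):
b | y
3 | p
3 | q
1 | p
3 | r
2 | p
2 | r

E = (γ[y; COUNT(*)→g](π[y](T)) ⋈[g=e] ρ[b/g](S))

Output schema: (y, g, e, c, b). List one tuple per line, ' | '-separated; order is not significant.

Row counts bottom-up:
  T → 6
  π[y](T) → 6
  γ[y; COUNT(*)→g](π[y](T)) → 3
  S → 5
  ρ[b/g](S) → 5
  (γ[y; COUNT(*)→g](π[y](T)) ⋈[g=e] ρ[b/g](S)) → 2

== RESULT ==
y | g | e | c | b
q | 1 | 1 | 5 | 6
r | 2 | 2 | 6 | 1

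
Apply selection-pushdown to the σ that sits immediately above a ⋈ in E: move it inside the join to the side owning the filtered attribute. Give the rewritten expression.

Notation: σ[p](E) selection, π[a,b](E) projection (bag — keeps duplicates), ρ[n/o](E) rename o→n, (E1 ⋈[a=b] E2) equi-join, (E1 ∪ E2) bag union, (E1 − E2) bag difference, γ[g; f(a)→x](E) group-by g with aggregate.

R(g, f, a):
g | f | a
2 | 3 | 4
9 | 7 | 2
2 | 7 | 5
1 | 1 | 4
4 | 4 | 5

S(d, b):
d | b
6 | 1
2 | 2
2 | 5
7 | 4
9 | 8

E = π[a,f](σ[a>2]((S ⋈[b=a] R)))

σ filters on a, owned by the right side.
E' = π[a,f]((S ⋈[b=a] σ[a>2](R)))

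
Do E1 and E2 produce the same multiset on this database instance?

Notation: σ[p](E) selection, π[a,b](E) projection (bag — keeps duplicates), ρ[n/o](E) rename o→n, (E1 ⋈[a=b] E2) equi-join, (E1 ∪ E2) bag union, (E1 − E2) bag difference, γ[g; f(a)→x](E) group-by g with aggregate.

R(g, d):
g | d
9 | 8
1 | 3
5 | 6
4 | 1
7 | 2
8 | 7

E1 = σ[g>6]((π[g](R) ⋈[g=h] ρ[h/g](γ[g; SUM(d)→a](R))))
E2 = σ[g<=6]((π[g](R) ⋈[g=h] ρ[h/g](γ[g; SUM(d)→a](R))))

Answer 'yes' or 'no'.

E1 row counts bottom-up:
  R → 6
  π[g](R) → 6
  R → 6
  γ[g; SUM(d)→a](R) → 6
  ρ[h/g](γ[g; SUM(d)→a](R)) → 6
  (π[g](R) ⋈[g=h] ρ[h/g](γ[g; SUM(d)→a](R))) → 6
  σ[g>6]((π[g](R) ⋈[g=h] ρ[h/g](γ[g; SUM(d)→a](R)))) → 3
E2 row counts bottom-up:
  R → 6
  π[g](R) → 6
  R → 6
  γ[g; SUM(d)→a](R) → 6
  ρ[h/g](γ[g; SUM(d)→a](R)) → 6
  (π[g](R) ⋈[g=h] ρ[h/g](γ[g; SUM(d)→a](R))) → 6
  σ[g<=6]((π[g](R) ⋈[g=h] ρ[h/g](γ[g; SUM(d)→a](R)))) → 3

E1 result:
g | h | a
7 | 7 | 2
8 | 8 | 7
9 | 9 | 8
E2 result:
g | h | a
1 | 1 | 3
4 | 4 | 1
5 | 5 | 6
Witness: (4, 4, 1) appears 0× in E1 but 1× in E2.

no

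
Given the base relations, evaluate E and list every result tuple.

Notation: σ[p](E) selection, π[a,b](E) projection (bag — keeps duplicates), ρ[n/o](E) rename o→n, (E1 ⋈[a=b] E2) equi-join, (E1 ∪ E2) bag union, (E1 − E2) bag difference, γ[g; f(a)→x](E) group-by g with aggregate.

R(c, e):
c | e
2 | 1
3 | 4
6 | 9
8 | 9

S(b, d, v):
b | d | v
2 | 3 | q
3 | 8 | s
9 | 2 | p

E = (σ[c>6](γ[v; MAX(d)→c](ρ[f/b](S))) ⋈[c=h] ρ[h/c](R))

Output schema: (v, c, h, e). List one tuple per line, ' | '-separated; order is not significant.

Row counts bottom-up:
  S → 3
  ρ[f/b](S) → 3
  γ[v; MAX(d)→c](ρ[f/b](S)) → 3
  σ[c>6](γ[v; MAX(d)→c](ρ[f/b](S))) → 1
  R → 4
  ρ[h/c](R) → 4
  (σ[c>6](γ[v; MAX(d)→c](ρ[f/b](S))) ⋈[c=h] ρ[h/c](R)) → 1

== RESULT ==
v | c | h | e
s | 8 | 8 | 9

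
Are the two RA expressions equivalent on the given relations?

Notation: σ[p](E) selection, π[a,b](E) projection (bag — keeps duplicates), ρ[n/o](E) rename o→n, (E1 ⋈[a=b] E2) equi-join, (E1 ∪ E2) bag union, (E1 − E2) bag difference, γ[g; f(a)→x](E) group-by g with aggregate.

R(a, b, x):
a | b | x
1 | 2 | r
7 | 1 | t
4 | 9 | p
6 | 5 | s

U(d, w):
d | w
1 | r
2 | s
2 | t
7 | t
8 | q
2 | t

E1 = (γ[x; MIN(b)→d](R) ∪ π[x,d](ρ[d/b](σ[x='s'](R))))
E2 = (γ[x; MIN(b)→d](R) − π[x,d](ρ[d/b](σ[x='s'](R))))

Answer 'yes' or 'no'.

E1 subexpression sizes:
  R → 4
  γ[x; MIN(b)→d](R) → 4
  R → 4
  σ[x='s'](R) → 1
  ρ[d/b](σ[x='s'](R)) → 1
  π[x,d](ρ[d/b](σ[x='s'](R))) → 1
  (γ[x; MIN(b)→d](R) ∪ π[x,d](ρ[d/b](σ[x='s'](R)))) → 5
E2 subexpression sizes:
  R → 4
  γ[x; MIN(b)→d](R) → 4
  R → 4
  σ[x='s'](R) → 1
  ρ[d/b](σ[x='s'](R)) → 1
  π[x,d](ρ[d/b](σ[x='s'](R))) → 1
  (γ[x; MIN(b)→d](R) − π[x,d](ρ[d/b](σ[x='s'](R)))) → 3

E1 result:
x | d
p | 9
r | 2
s | 5
s | 5
t | 1
E2 result:
x | d
p | 9
r | 2
t | 1
Witness: ('s', 5) appears 2× in E1 but 0× in E2.

no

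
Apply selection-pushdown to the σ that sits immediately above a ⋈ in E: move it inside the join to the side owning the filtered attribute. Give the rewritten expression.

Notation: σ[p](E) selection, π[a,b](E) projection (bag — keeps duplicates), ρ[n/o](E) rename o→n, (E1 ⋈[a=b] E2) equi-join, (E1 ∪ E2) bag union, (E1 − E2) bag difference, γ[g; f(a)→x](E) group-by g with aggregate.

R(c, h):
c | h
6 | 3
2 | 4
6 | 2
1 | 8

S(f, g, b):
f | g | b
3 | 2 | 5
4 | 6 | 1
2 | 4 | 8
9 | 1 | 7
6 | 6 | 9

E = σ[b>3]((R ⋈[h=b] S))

σ filters on b, owned by the right side.
E' = (R ⋈[h=b] σ[b>3](S))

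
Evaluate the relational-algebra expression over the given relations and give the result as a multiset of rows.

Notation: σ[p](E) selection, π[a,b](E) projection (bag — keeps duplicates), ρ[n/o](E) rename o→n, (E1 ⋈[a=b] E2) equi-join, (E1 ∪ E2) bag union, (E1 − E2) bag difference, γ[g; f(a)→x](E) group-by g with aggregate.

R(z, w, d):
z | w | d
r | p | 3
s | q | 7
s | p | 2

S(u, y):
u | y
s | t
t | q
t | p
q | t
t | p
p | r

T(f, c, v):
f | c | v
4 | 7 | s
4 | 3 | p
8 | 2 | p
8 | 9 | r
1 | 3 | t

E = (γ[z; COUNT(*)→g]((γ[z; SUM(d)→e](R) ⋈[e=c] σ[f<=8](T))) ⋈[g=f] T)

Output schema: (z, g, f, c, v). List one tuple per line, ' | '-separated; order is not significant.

Per-node cardinality:
  R → 3
  γ[z; SUM(d)→e](R) → 2
  T → 5
  σ[f<=8](T) → 5
  (γ[z; SUM(d)→e](R) ⋈[e=c] σ[f<=8](T)) → 3
  γ[z; COUNT(*)→g]((γ[z; SUM(d)→e](R) ⋈[e=c] σ[f<=8](T))) → 2
  T → 5
  (γ[z; COUNT(*)→g]((γ[z; SUM(d)→e](R) ⋈[e=c] σ[f<=8](T))) ⋈[g=f] T) → 1

== RESULT ==
z | g | f | c | v
s | 1 | 1 | 3 | t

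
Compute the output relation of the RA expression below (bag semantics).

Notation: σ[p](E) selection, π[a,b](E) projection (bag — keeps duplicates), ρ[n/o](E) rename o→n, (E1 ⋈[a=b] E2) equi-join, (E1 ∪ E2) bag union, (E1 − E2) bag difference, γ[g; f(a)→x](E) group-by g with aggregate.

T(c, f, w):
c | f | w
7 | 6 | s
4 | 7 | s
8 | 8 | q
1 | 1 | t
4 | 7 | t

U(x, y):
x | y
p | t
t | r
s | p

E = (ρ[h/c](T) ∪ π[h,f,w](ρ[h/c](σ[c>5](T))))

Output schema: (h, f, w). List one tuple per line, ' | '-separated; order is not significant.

Row counts bottom-up:
  T → 5
  ρ[h/c](T) → 5
  T → 5
  σ[c>5](T) → 2
  ρ[h/c](σ[c>5](T)) → 2
  π[h,f,w](ρ[h/c](σ[c>5](T))) → 2
  (ρ[h/c](T) ∪ π[h,f,w](ρ[h/c](σ[c>5](T)))) → 7

== RESULT ==
h | f | w
1 | 1 | t
4 | 7 | s
4 | 7 | t
7 | 6 | s
7 | 6 | s
8 | 8 | q
8 | 8 | q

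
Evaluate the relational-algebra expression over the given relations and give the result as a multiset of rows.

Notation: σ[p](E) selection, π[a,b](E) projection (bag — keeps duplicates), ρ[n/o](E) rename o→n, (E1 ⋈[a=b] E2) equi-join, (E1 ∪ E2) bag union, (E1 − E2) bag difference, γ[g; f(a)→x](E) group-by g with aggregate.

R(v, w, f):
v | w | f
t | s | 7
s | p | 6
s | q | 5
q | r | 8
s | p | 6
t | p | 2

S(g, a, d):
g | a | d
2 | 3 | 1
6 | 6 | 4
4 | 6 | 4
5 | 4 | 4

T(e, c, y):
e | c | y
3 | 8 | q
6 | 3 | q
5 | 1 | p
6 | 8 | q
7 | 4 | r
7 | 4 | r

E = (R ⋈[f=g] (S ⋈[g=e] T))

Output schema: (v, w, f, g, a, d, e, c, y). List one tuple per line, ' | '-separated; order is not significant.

Stepwise |·|:
  R → 6
  S → 4
  T → 6
  (S ⋈[g=e] T) → 3
  (R ⋈[f=g] (S ⋈[g=e] T)) → 5

== RESULT ==
v | w | f | g | a | d | e | c | y
s | p | 6 | 6 | 6 | 4 | 6 | 3 | q
s | p | 6 | 6 | 6 | 4 | 6 | 3 | q
s | p | 6 | 6 | 6 | 4 | 6 | 8 | q
s | p | 6 | 6 | 6 | 4 | 6 | 8 | q
s | q | 5 | 5 | 4 | 4 | 5 | 1 | p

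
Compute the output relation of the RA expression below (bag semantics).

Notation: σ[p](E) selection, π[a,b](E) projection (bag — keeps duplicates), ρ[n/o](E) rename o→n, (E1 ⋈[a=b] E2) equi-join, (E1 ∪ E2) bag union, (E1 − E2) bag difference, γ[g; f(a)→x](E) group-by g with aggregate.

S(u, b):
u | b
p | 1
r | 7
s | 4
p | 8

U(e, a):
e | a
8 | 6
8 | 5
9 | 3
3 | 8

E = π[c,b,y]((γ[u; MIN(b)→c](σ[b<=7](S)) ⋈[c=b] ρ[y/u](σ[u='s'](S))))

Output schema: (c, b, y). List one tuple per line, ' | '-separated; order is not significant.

Per-node cardinality:
  S → 4
  σ[b<=7](S) → 3
  γ[u; MIN(b)→c](σ[b<=7](S)) → 3
  S → 4
  σ[u='s'](S) → 1
  ρ[y/u](σ[u='s'](S)) → 1
  (γ[u; MIN(b)→c](σ[b<=7](S)) ⋈[c=b] ρ[y/u](σ[u='s'](S))) → 1
  π[c,b,y]((γ[u; MIN(b)→c](σ[b<=7](S)) ⋈[c=b] ρ[y/u](σ[u='s'](S)))) → 1

== RESULT ==
c | b | y
4 | 4 | s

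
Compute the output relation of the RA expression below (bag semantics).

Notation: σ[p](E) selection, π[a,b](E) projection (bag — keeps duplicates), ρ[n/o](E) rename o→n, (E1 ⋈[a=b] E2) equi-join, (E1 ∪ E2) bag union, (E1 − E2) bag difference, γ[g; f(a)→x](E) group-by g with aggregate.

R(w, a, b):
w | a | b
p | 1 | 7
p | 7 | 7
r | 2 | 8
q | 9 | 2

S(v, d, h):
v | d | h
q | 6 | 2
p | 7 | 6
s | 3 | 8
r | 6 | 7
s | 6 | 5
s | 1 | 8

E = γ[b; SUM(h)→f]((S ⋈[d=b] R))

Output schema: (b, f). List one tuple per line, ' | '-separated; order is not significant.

Subexpression sizes:
  S → 6
  R → 4
  (S ⋈[d=b] R) → 2
  γ[b; SUM(h)→f]((S ⋈[d=b] R)) → 1

== RESULT ==
b | f
7 | 12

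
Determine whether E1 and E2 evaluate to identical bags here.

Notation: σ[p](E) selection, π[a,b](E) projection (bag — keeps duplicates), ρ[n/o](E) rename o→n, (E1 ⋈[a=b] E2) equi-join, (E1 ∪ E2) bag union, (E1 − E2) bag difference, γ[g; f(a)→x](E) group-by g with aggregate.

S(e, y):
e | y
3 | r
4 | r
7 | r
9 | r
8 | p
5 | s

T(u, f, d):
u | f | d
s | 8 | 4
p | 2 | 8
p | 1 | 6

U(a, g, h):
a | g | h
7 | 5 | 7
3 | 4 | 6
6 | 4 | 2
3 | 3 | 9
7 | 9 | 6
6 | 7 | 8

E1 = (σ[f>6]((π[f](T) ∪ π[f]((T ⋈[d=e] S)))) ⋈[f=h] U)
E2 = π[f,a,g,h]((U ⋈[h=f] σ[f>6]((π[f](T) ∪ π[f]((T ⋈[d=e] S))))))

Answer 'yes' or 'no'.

E1 per-node cardinality:
  T → 3
  π[f](T) → 3
  T → 3
  S → 6
  (T ⋈[d=e] S) → 2
  π[f]((T ⋈[d=e] S)) → 2
  (π[f](T) ∪ π[f]((T ⋈[d=e] S))) → 5
  σ[f>6]((π[f](T) ∪ π[f]((T ⋈[d=e] S)))) → 2
  U → 6
  (σ[f>6]((π[f](T) ∪ π[f]((T ⋈[d=e] S)))) ⋈[f=h] U) → 2
E2 per-node cardinality:
  U → 6
  T → 3
  π[f](T) → 3
  T → 3
  S → 6
  (T ⋈[d=e] S) → 2
  π[f]((T ⋈[d=e] S)) → 2
  (π[f](T) ∪ π[f]((T ⋈[d=e] S))) → 5
  σ[f>6]((π[f](T) ∪ π[f]((T ⋈[d=e] S)))) → 2
  (U ⋈[h=f] σ[f>6]((π[f](T) ∪ π[f]((T ⋈[d=e] S))))) → 2
  π[f,a,g,h]((U ⋈[h=f] σ[f>6]((π[f](T) ∪ π[f]((T ⋈[d=e] S)))))) → 2

E1 and E2 produce the same multiset:
f | a | g | h
8 | 6 | 7 | 8
8 | 6 | 7 | 8

yes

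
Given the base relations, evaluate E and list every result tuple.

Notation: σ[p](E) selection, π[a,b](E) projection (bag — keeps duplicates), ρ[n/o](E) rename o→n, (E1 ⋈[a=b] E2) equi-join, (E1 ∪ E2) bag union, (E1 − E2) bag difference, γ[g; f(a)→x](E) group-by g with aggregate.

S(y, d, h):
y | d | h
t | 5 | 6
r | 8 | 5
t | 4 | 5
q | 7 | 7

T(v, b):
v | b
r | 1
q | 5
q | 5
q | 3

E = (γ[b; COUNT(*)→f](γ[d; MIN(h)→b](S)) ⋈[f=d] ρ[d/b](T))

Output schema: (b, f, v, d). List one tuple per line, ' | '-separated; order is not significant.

Subexpression sizes:
  S → 4
  γ[d; MIN(h)→b](S) → 4
  γ[b; COUNT(*)→f](γ[d; MIN(h)→b](S)) → 3
  T → 4
  ρ[d/b](T) → 4
  (γ[b; COUNT(*)→f](γ[d; MIN(h)→b](S)) ⋈[f=d] ρ[d/b](T)) → 2

== RESULT ==
b | f | v | d
6 | 1 | r | 1
7 | 1 | r | 1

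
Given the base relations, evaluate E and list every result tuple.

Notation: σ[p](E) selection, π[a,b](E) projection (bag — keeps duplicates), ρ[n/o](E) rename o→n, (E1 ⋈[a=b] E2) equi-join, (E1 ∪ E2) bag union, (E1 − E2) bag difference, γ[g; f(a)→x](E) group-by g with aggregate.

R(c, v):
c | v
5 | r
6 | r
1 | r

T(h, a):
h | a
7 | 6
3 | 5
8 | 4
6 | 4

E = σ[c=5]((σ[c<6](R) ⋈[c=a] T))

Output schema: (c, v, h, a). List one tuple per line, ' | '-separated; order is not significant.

Row counts bottom-up:
  R → 3
  σ[c<6](R) → 2
  T → 4
  (σ[c<6](R) ⋈[c=a] T) → 1
  σ[c=5]((σ[c<6](R) ⋈[c=a] T)) → 1

== RESULT ==
c | v | h | a
5 | r | 3 | 5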